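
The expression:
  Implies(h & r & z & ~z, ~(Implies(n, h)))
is always true.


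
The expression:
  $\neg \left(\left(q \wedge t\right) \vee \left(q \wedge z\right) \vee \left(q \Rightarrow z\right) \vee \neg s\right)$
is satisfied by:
  {q: True, s: True, z: False, t: False}


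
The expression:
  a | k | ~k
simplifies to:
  True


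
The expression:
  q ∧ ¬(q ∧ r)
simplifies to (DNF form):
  q ∧ ¬r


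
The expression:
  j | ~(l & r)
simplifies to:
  j | ~l | ~r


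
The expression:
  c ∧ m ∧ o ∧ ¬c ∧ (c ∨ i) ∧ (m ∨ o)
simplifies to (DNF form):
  False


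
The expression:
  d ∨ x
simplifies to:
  d ∨ x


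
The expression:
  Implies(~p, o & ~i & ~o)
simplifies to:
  p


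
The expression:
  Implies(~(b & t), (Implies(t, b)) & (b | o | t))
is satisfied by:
  {b: True, o: True, t: False}
  {b: True, t: False, o: False}
  {b: True, o: True, t: True}
  {b: True, t: True, o: False}
  {o: True, t: False, b: False}


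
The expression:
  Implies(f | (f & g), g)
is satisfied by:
  {g: True, f: False}
  {f: False, g: False}
  {f: True, g: True}


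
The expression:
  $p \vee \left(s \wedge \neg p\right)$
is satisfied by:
  {p: True, s: True}
  {p: True, s: False}
  {s: True, p: False}


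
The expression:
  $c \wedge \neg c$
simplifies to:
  $\text{False}$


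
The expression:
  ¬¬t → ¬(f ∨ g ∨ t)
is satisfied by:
  {t: False}


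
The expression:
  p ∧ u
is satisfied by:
  {p: True, u: True}


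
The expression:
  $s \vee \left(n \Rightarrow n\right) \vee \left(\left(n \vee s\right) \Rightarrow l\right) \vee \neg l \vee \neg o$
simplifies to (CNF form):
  $\text{True}$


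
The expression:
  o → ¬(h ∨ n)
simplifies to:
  (¬h ∧ ¬n) ∨ ¬o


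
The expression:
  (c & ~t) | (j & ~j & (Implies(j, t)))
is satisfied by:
  {c: True, t: False}


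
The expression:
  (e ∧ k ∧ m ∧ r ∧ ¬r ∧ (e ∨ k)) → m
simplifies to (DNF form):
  True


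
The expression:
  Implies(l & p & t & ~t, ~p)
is always true.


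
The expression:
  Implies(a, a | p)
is always true.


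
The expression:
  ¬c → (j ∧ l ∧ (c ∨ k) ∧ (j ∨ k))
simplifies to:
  c ∨ (j ∧ k ∧ l)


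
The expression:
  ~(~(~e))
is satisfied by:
  {e: False}


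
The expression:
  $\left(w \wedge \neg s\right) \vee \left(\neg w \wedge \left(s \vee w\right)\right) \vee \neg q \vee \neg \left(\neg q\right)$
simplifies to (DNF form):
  $\text{True}$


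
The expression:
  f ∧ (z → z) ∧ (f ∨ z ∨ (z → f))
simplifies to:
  f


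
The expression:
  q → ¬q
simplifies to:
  ¬q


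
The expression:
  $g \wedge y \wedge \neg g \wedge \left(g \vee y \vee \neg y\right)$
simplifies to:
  $\text{False}$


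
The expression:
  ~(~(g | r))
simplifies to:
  g | r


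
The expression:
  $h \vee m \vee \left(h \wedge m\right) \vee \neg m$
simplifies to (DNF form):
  $\text{True}$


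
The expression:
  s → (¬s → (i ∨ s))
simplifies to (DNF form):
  True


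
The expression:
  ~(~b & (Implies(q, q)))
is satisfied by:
  {b: True}


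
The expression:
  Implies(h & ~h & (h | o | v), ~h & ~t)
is always true.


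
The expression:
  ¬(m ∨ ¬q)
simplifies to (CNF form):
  q ∧ ¬m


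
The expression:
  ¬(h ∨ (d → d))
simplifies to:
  False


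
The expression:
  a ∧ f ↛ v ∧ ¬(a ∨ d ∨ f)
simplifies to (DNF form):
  False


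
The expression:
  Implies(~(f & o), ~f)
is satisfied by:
  {o: True, f: False}
  {f: False, o: False}
  {f: True, o: True}


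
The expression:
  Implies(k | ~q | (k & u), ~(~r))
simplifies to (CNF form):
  (q | r) & (r | ~k)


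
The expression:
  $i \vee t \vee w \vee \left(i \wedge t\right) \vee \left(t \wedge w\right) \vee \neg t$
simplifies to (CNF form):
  $\text{True}$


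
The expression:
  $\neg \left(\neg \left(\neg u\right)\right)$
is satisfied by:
  {u: False}


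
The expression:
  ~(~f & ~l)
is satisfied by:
  {l: True, f: True}
  {l: True, f: False}
  {f: True, l: False}


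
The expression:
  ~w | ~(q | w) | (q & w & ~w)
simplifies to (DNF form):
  ~w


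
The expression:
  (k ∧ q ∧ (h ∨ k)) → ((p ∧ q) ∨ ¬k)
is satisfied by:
  {p: True, k: False, q: False}
  {k: False, q: False, p: False}
  {p: True, q: True, k: False}
  {q: True, k: False, p: False}
  {p: True, k: True, q: False}
  {k: True, p: False, q: False}
  {p: True, q: True, k: True}


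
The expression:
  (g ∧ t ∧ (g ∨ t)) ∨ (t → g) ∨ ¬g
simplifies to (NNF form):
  True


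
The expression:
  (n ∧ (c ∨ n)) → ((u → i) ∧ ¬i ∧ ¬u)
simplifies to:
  (¬i ∧ ¬u) ∨ ¬n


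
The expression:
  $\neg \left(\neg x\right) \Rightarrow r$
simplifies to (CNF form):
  $r \vee \neg x$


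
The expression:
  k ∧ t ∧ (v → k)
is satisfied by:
  {t: True, k: True}


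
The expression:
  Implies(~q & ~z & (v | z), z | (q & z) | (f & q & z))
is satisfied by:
  {q: True, z: True, v: False}
  {q: True, v: False, z: False}
  {z: True, v: False, q: False}
  {z: False, v: False, q: False}
  {q: True, z: True, v: True}
  {q: True, v: True, z: False}
  {z: True, v: True, q: False}


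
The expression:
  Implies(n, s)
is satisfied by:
  {s: True, n: False}
  {n: False, s: False}
  {n: True, s: True}


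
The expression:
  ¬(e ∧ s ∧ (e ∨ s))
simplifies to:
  ¬e ∨ ¬s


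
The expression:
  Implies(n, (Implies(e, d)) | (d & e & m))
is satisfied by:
  {d: True, e: False, n: False}
  {e: False, n: False, d: False}
  {n: True, d: True, e: False}
  {n: True, e: False, d: False}
  {d: True, e: True, n: False}
  {e: True, d: False, n: False}
  {n: True, e: True, d: True}


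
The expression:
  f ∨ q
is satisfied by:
  {q: True, f: True}
  {q: True, f: False}
  {f: True, q: False}


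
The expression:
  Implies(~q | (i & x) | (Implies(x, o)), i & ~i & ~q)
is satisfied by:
  {x: True, q: True, o: False, i: False}


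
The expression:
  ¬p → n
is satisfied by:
  {n: True, p: True}
  {n: True, p: False}
  {p: True, n: False}


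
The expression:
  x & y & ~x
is never true.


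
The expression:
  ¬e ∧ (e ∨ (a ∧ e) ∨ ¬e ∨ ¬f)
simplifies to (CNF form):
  ¬e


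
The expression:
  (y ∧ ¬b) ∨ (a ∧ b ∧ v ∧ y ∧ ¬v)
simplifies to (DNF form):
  y ∧ ¬b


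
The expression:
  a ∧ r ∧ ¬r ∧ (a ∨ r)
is never true.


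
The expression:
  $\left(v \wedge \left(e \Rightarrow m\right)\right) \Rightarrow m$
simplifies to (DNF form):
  $e \vee m \vee \neg v$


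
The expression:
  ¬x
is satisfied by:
  {x: False}


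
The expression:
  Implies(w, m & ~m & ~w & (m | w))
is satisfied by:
  {w: False}


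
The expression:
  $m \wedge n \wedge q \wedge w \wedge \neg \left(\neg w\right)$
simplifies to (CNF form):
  $m \wedge n \wedge q \wedge w$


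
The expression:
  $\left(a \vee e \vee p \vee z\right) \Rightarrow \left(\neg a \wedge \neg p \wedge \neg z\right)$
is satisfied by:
  {p: False, z: False, a: False}


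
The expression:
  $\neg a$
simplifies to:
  $\neg a$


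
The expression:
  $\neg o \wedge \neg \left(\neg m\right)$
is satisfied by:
  {m: True, o: False}


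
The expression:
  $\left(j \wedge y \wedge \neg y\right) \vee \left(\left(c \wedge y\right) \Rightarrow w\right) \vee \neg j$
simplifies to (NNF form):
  $w \vee \neg c \vee \neg j \vee \neg y$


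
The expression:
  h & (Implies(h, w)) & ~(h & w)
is never true.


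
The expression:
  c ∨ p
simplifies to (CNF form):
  c ∨ p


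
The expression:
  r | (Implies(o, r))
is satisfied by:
  {r: True, o: False}
  {o: False, r: False}
  {o: True, r: True}


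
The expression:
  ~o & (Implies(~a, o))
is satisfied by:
  {a: True, o: False}


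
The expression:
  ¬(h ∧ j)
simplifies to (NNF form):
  ¬h ∨ ¬j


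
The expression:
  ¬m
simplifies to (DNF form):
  ¬m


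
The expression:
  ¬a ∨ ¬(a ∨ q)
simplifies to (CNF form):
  ¬a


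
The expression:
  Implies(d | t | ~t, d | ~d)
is always true.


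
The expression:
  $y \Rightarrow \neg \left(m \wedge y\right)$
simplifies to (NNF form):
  $\neg m \vee \neg y$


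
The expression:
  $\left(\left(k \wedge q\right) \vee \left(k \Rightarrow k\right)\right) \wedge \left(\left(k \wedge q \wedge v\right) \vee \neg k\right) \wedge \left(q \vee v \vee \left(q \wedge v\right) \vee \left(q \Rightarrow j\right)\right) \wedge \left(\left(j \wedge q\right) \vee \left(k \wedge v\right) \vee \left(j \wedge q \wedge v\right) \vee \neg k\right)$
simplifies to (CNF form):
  $\left(q \vee \neg k\right) \wedge \left(v \vee \neg k\right)$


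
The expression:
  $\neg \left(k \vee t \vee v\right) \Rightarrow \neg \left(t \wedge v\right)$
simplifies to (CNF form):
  $\text{True}$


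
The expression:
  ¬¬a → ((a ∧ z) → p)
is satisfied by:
  {p: True, z: False, a: False}
  {p: False, z: False, a: False}
  {a: True, p: True, z: False}
  {a: True, p: False, z: False}
  {z: True, p: True, a: False}
  {z: True, p: False, a: False}
  {z: True, a: True, p: True}


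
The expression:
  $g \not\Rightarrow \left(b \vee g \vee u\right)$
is never true.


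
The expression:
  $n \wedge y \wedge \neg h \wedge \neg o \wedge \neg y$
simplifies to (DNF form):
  $\text{False}$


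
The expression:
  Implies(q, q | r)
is always true.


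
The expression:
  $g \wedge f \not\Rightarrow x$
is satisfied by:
  {g: True, f: True, x: False}


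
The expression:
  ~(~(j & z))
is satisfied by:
  {z: True, j: True}


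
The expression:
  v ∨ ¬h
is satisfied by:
  {v: True, h: False}
  {h: False, v: False}
  {h: True, v: True}


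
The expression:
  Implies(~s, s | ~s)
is always true.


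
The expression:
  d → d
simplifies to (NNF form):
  True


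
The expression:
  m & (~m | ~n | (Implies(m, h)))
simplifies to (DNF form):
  (h & m) | (m & ~n)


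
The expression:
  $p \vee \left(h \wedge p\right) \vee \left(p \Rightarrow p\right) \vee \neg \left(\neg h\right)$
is always true.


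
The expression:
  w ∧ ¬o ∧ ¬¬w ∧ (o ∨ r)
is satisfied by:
  {r: True, w: True, o: False}


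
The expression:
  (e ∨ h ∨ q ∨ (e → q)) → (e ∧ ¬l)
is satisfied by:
  {e: True, l: False}


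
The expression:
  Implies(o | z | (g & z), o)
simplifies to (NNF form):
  o | ~z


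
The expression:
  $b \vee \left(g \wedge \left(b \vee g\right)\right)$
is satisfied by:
  {b: True, g: True}
  {b: True, g: False}
  {g: True, b: False}


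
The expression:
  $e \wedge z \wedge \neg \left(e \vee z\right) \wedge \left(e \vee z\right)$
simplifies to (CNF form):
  $\text{False}$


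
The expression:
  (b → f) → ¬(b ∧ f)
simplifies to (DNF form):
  ¬b ∨ ¬f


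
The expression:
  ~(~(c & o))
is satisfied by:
  {c: True, o: True}


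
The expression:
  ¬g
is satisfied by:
  {g: False}


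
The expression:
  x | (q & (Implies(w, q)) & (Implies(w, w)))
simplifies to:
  q | x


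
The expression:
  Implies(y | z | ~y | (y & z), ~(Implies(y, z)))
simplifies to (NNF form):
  y & ~z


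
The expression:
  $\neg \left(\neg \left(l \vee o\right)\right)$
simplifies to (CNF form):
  $l \vee o$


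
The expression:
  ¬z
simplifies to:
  ¬z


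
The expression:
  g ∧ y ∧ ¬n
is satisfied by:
  {g: True, y: True, n: False}


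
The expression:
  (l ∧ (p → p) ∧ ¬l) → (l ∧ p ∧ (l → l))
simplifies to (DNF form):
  True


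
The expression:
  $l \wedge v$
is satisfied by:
  {v: True, l: True}


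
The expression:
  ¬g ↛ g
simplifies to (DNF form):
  True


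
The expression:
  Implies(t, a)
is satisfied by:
  {a: True, t: False}
  {t: False, a: False}
  {t: True, a: True}


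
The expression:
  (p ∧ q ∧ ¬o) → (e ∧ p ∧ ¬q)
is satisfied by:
  {o: True, p: False, q: False}
  {p: False, q: False, o: False}
  {o: True, q: True, p: False}
  {q: True, p: False, o: False}
  {o: True, p: True, q: False}
  {p: True, o: False, q: False}
  {o: True, q: True, p: True}


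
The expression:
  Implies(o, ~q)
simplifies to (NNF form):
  ~o | ~q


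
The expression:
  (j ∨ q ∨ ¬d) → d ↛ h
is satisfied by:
  {d: True, j: False, h: False, q: False}
  {q: True, d: True, j: False, h: False}
  {d: True, j: True, q: False, h: False}
  {q: True, d: True, j: True, h: False}
  {h: True, d: True, q: False, j: False}


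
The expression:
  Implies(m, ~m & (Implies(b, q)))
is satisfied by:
  {m: False}


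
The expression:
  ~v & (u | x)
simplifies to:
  ~v & (u | x)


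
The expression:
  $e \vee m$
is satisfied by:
  {m: True, e: True}
  {m: True, e: False}
  {e: True, m: False}


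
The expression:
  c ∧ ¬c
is never true.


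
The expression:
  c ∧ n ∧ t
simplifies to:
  c ∧ n ∧ t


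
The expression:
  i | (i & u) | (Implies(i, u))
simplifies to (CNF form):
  True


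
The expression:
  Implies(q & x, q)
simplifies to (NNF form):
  True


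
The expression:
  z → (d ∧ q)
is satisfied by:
  {d: True, q: True, z: False}
  {d: True, q: False, z: False}
  {q: True, d: False, z: False}
  {d: False, q: False, z: False}
  {d: True, z: True, q: True}


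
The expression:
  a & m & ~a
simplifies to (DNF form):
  False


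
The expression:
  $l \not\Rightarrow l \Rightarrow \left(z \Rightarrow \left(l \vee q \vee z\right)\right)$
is always true.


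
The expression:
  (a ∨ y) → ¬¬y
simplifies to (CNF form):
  y ∨ ¬a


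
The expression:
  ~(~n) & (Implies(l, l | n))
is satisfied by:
  {n: True}


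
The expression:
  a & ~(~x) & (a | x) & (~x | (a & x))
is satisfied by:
  {a: True, x: True}


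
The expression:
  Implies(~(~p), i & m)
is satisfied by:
  {m: True, i: True, p: False}
  {m: True, i: False, p: False}
  {i: True, m: False, p: False}
  {m: False, i: False, p: False}
  {m: True, p: True, i: True}


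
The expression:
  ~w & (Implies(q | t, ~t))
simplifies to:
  ~t & ~w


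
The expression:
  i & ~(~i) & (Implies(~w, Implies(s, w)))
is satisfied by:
  {w: True, i: True, s: False}
  {i: True, s: False, w: False}
  {w: True, s: True, i: True}


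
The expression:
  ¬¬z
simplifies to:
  z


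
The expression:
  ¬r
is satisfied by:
  {r: False}


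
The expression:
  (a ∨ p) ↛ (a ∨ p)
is never true.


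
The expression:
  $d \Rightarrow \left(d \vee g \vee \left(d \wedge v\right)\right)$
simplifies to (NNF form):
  $\text{True}$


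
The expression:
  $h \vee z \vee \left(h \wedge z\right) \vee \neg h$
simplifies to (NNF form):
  $\text{True}$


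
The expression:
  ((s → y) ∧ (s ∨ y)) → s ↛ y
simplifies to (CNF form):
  ¬y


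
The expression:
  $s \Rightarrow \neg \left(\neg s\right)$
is always true.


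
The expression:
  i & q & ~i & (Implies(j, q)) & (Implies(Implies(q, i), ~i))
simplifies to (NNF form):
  False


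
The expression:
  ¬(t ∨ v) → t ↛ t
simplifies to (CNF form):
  t ∨ v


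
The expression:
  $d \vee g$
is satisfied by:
  {d: True, g: True}
  {d: True, g: False}
  {g: True, d: False}


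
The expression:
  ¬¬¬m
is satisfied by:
  {m: False}


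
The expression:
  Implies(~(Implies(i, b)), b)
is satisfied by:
  {b: True, i: False}
  {i: False, b: False}
  {i: True, b: True}


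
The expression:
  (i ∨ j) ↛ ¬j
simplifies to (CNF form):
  j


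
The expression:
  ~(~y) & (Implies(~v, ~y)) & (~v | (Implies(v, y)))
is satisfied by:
  {y: True, v: True}


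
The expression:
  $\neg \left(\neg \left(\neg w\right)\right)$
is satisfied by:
  {w: False}


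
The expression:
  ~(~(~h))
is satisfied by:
  {h: False}


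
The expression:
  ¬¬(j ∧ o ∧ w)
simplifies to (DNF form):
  j ∧ o ∧ w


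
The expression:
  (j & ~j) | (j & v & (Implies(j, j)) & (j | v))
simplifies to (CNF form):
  j & v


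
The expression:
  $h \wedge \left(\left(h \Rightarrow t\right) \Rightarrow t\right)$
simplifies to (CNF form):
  $h$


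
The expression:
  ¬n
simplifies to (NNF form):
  ¬n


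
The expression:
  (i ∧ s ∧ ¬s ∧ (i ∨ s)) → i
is always true.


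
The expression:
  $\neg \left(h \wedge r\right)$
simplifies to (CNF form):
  $\neg h \vee \neg r$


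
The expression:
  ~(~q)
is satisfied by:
  {q: True}


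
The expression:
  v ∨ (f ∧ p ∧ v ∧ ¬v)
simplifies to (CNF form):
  v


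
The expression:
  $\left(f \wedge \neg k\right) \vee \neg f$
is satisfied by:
  {k: False, f: False}
  {f: True, k: False}
  {k: True, f: False}


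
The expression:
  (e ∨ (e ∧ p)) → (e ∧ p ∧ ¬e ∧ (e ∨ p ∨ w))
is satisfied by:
  {e: False}


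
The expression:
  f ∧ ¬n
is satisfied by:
  {f: True, n: False}


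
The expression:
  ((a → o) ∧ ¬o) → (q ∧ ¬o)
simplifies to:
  a ∨ o ∨ q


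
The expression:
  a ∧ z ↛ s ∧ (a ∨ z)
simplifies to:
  a ∧ z ∧ ¬s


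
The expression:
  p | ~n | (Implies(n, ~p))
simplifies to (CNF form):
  True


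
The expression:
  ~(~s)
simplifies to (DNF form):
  s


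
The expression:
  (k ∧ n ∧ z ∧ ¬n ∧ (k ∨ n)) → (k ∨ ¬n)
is always true.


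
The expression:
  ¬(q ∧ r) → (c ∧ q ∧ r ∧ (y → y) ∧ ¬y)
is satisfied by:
  {r: True, q: True}


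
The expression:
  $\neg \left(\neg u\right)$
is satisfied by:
  {u: True}


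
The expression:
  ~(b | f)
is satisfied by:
  {f: False, b: False}


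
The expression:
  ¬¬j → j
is always true.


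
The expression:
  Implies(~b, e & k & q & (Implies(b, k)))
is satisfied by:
  {b: True, k: True, q: True, e: True}
  {b: True, k: True, q: True, e: False}
  {b: True, k: True, e: True, q: False}
  {b: True, k: True, e: False, q: False}
  {b: True, q: True, e: True, k: False}
  {b: True, q: True, e: False, k: False}
  {b: True, q: False, e: True, k: False}
  {b: True, q: False, e: False, k: False}
  {k: True, q: True, e: True, b: False}


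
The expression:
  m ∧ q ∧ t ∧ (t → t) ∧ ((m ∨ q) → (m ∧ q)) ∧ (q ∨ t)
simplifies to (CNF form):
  m ∧ q ∧ t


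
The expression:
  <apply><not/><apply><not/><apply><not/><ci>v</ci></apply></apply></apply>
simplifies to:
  <apply><not/><ci>v</ci></apply>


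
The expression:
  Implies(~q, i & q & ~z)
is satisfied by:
  {q: True}


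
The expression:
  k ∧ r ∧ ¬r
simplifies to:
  False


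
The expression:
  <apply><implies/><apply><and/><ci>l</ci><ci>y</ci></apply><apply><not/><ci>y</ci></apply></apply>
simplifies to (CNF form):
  <apply><or/><apply><not/><ci>l</ci></apply><apply><not/><ci>y</ci></apply></apply>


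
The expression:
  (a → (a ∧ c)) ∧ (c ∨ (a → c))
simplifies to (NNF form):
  c ∨ ¬a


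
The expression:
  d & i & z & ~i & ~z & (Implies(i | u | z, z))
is never true.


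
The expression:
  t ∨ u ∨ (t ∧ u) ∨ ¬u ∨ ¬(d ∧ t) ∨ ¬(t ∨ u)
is always true.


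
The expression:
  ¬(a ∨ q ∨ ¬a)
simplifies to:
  False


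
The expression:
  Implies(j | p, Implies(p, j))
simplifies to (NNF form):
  j | ~p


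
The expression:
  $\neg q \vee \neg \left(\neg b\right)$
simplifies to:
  $b \vee \neg q$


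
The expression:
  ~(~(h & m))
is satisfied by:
  {h: True, m: True}


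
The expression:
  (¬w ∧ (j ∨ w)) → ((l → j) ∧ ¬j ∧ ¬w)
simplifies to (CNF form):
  w ∨ ¬j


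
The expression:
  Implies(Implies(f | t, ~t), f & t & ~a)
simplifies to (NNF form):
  t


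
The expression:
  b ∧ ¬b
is never true.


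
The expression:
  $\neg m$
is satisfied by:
  {m: False}


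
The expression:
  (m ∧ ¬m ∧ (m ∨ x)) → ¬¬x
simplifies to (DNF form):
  True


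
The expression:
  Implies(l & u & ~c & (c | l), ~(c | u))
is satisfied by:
  {c: True, l: False, u: False}
  {l: False, u: False, c: False}
  {c: True, u: True, l: False}
  {u: True, l: False, c: False}
  {c: True, l: True, u: False}
  {l: True, c: False, u: False}
  {c: True, u: True, l: True}


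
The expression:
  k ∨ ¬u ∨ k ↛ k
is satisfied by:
  {k: True, u: False}
  {u: False, k: False}
  {u: True, k: True}


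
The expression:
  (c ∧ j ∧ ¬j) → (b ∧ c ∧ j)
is always true.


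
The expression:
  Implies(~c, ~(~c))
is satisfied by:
  {c: True}


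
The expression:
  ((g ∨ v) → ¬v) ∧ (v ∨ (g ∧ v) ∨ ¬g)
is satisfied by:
  {g: False, v: False}


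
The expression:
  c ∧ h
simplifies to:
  c ∧ h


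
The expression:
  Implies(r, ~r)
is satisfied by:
  {r: False}


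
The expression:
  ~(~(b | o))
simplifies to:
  b | o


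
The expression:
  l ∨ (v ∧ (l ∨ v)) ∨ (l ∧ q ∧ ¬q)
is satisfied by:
  {v: True, l: True}
  {v: True, l: False}
  {l: True, v: False}


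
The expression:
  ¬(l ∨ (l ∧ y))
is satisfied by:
  {l: False}


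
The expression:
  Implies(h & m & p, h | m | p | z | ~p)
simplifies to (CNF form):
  True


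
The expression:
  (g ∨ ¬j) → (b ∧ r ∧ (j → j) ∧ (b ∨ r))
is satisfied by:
  {b: True, r: True, j: True, g: False}
  {b: True, r: True, j: False, g: False}
  {b: True, j: True, r: False, g: False}
  {r: True, j: True, b: False, g: False}
  {r: False, j: True, b: False, g: False}
  {g: True, b: True, r: True, j: True}
  {b: True, g: True, r: True, j: False}


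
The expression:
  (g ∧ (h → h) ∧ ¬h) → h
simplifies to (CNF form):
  h ∨ ¬g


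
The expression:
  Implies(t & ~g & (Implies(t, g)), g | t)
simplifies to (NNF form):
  True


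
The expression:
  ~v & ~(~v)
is never true.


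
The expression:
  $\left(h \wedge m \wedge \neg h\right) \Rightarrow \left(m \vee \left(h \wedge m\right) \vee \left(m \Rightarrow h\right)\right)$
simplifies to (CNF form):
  $\text{True}$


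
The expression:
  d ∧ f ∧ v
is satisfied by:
  {d: True, f: True, v: True}


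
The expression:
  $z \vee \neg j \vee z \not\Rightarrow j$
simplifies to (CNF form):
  $z \vee \neg j$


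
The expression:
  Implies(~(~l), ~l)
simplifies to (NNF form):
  ~l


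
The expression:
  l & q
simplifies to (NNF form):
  l & q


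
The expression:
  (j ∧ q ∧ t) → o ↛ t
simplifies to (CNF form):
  ¬j ∨ ¬q ∨ ¬t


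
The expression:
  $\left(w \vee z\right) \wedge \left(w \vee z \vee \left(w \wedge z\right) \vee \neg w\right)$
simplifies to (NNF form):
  $w \vee z$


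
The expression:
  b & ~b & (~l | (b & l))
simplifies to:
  False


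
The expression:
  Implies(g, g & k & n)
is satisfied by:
  {n: True, k: True, g: False}
  {n: True, k: False, g: False}
  {k: True, n: False, g: False}
  {n: False, k: False, g: False}
  {n: True, g: True, k: True}


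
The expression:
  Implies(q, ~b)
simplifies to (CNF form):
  ~b | ~q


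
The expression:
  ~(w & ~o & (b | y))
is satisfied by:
  {o: True, y: False, w: False, b: False}
  {b: True, o: True, y: False, w: False}
  {o: True, y: True, w: False, b: False}
  {b: True, o: True, y: True, w: False}
  {b: False, y: False, w: False, o: False}
  {b: True, y: False, w: False, o: False}
  {y: True, b: False, w: False, o: False}
  {b: True, y: True, w: False, o: False}
  {w: True, o: True, b: False, y: False}
  {b: True, w: True, o: True, y: False}
  {w: True, o: True, y: True, b: False}
  {b: True, w: True, o: True, y: True}
  {w: True, o: False, y: False, b: False}


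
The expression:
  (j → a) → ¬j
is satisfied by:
  {a: False, j: False}
  {j: True, a: False}
  {a: True, j: False}


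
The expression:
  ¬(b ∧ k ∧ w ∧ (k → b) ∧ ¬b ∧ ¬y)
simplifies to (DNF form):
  True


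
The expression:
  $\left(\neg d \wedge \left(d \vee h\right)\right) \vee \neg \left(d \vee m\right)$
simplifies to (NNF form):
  $\neg d \wedge \left(h \vee \neg m\right)$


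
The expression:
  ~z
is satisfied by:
  {z: False}


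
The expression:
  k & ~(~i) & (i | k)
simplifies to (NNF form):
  i & k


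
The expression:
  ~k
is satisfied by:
  {k: False}


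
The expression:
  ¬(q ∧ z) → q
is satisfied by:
  {q: True}


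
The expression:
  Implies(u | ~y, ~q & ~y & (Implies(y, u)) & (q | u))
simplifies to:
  (u | y) & (y | ~q) & (~u | ~y)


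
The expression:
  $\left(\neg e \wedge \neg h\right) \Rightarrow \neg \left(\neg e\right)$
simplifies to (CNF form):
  $e \vee h$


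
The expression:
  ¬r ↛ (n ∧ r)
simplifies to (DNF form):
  ¬r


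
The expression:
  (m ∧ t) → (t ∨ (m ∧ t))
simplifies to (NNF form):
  True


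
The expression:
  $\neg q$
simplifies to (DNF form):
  $\neg q$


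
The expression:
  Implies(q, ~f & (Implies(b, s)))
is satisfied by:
  {s: True, b: False, q: False, f: False}
  {s: False, b: False, q: False, f: False}
  {b: True, s: True, f: False, q: False}
  {b: True, f: False, s: False, q: False}
  {f: True, s: True, b: False, q: False}
  {f: True, s: False, b: False, q: False}
  {f: True, b: True, s: True, q: False}
  {f: True, b: True, s: False, q: False}
  {q: True, s: True, b: False, f: False}
  {q: True, s: False, b: False, f: False}
  {q: True, b: True, s: True, f: False}


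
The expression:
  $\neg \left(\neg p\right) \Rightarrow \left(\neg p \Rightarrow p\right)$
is always true.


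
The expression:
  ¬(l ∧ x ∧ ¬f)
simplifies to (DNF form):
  f ∨ ¬l ∨ ¬x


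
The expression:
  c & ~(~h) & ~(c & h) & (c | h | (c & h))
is never true.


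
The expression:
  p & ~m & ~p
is never true.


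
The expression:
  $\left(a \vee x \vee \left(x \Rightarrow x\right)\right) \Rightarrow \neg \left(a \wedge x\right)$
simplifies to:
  $\neg a \vee \neg x$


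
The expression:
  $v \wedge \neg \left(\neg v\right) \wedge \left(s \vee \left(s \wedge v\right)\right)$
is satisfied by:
  {s: True, v: True}


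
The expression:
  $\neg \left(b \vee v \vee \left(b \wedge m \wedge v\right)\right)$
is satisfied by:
  {v: False, b: False}


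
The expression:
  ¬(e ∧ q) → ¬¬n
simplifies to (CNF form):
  (e ∨ n) ∧ (n ∨ q)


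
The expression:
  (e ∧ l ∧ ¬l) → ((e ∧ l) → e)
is always true.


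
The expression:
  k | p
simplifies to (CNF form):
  k | p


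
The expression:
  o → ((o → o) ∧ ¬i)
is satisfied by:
  {o: False, i: False}
  {i: True, o: False}
  {o: True, i: False}


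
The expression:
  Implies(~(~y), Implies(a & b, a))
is always true.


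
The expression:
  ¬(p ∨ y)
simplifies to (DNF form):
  ¬p ∧ ¬y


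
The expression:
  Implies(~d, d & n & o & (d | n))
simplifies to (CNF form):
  d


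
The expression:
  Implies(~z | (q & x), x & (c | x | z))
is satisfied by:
  {x: True, z: True}
  {x: True, z: False}
  {z: True, x: False}


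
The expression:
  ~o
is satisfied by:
  {o: False}


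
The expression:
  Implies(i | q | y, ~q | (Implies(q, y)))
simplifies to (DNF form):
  y | ~q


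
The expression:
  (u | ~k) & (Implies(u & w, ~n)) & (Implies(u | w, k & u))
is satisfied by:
  {k: True, u: True, n: False, w: False}
  {k: True, n: True, u: True, w: False}
  {k: False, u: False, n: False, w: False}
  {n: True, k: False, u: False, w: False}
  {w: True, k: True, u: True, n: False}


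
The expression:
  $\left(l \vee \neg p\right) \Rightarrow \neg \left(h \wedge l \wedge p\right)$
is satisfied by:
  {l: False, p: False, h: False}
  {h: True, l: False, p: False}
  {p: True, l: False, h: False}
  {h: True, p: True, l: False}
  {l: True, h: False, p: False}
  {h: True, l: True, p: False}
  {p: True, l: True, h: False}


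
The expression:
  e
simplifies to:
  e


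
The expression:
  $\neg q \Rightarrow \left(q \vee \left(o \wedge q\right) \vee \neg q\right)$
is always true.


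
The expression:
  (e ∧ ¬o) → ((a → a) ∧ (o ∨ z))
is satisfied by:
  {o: True, z: True, e: False}
  {o: True, e: False, z: False}
  {z: True, e: False, o: False}
  {z: False, e: False, o: False}
  {o: True, z: True, e: True}
  {o: True, e: True, z: False}
  {z: True, e: True, o: False}


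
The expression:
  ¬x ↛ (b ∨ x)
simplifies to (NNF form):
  ¬b ∧ ¬x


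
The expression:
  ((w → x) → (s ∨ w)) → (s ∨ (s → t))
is always true.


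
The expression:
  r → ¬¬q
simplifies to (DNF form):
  q ∨ ¬r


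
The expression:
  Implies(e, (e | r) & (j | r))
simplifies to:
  j | r | ~e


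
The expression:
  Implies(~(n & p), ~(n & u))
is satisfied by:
  {p: True, u: False, n: False}
  {u: False, n: False, p: False}
  {n: True, p: True, u: False}
  {n: True, u: False, p: False}
  {p: True, u: True, n: False}
  {u: True, p: False, n: False}
  {n: True, u: True, p: True}


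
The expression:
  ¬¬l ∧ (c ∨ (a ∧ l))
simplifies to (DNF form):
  (a ∧ l) ∨ (c ∧ l)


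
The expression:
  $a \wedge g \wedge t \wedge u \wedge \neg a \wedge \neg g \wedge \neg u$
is never true.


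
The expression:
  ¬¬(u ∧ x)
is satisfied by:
  {u: True, x: True}


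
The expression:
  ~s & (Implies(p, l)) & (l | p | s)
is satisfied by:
  {l: True, s: False}


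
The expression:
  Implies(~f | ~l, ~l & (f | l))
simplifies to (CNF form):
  f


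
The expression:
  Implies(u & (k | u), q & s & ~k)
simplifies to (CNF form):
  (q | ~u) & (s | ~u) & (~k | ~u)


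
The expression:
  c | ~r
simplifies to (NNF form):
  c | ~r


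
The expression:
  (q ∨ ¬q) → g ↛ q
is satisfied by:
  {g: True, q: False}


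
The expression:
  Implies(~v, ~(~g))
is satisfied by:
  {v: True, g: True}
  {v: True, g: False}
  {g: True, v: False}


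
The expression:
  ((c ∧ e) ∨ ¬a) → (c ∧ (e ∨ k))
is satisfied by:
  {a: True, k: True, c: True, e: True}
  {a: True, k: True, c: True, e: False}
  {a: True, c: True, e: True, k: False}
  {a: True, c: True, e: False, k: False}
  {a: True, k: True, e: True, c: False}
  {a: True, k: True, e: False, c: False}
  {a: True, e: True, c: False, k: False}
  {a: True, e: False, c: False, k: False}
  {k: True, c: True, e: True, a: False}
  {k: True, c: True, e: False, a: False}
  {c: True, e: True, a: False, k: False}


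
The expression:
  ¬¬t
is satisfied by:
  {t: True}


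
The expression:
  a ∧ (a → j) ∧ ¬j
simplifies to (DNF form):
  False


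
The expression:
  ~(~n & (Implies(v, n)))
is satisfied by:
  {n: True, v: True}
  {n: True, v: False}
  {v: True, n: False}


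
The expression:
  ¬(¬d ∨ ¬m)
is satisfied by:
  {m: True, d: True}


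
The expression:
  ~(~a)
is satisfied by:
  {a: True}


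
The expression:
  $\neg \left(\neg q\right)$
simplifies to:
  $q$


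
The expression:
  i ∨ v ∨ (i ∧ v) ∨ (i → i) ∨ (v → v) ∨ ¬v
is always true.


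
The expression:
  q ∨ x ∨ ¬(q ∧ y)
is always true.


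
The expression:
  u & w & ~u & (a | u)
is never true.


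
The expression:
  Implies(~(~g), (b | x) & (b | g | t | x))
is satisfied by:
  {b: True, x: True, g: False}
  {b: True, x: False, g: False}
  {x: True, b: False, g: False}
  {b: False, x: False, g: False}
  {g: True, b: True, x: True}
  {g: True, b: True, x: False}
  {g: True, x: True, b: False}


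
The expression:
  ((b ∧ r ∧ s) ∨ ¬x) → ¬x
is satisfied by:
  {s: False, x: False, b: False, r: False}
  {r: True, s: False, x: False, b: False}
  {b: True, s: False, x: False, r: False}
  {r: True, b: True, s: False, x: False}
  {x: True, r: False, s: False, b: False}
  {r: True, x: True, s: False, b: False}
  {b: True, x: True, r: False, s: False}
  {r: True, b: True, x: True, s: False}
  {s: True, b: False, x: False, r: False}
  {r: True, s: True, b: False, x: False}
  {b: True, s: True, r: False, x: False}
  {r: True, b: True, s: True, x: False}
  {x: True, s: True, b: False, r: False}
  {r: True, x: True, s: True, b: False}
  {b: True, x: True, s: True, r: False}


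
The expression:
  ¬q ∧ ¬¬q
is never true.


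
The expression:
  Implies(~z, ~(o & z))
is always true.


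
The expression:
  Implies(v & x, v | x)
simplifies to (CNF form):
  True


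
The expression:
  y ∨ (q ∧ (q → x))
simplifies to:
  y ∨ (q ∧ x)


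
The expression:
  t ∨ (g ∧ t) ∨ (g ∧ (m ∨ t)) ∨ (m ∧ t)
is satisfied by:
  {t: True, m: True, g: True}
  {t: True, m: True, g: False}
  {t: True, g: True, m: False}
  {t: True, g: False, m: False}
  {m: True, g: True, t: False}


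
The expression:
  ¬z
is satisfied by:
  {z: False}


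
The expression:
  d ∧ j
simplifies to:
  d ∧ j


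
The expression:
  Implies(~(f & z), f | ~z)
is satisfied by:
  {f: True, z: False}
  {z: False, f: False}
  {z: True, f: True}


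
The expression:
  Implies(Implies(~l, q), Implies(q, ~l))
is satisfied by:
  {l: False, q: False}
  {q: True, l: False}
  {l: True, q: False}


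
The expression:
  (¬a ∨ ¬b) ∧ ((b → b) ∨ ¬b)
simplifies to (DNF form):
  ¬a ∨ ¬b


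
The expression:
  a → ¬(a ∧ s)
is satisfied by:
  {s: False, a: False}
  {a: True, s: False}
  {s: True, a: False}


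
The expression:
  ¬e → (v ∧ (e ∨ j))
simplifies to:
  e ∨ (j ∧ v)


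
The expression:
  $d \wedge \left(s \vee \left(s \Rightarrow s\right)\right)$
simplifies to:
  $d$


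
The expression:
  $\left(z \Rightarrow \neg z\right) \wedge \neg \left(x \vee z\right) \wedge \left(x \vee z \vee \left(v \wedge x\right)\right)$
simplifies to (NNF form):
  $\text{False}$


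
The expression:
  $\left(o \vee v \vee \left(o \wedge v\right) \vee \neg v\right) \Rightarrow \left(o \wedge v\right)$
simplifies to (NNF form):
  $o \wedge v$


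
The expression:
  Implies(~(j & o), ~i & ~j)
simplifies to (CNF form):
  (j | ~i) & (j | ~j) & (o | ~i) & (o | ~j)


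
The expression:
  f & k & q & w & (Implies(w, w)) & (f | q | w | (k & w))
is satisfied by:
  {f: True, w: True, q: True, k: True}


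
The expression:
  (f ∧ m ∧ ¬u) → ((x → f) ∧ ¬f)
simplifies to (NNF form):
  u ∨ ¬f ∨ ¬m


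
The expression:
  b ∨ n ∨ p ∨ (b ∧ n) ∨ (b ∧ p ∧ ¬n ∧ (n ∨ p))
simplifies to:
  b ∨ n ∨ p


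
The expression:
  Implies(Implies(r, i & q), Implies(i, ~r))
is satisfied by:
  {q: False, i: False, r: False}
  {r: True, q: False, i: False}
  {i: True, q: False, r: False}
  {r: True, i: True, q: False}
  {q: True, r: False, i: False}
  {r: True, q: True, i: False}
  {i: True, q: True, r: False}


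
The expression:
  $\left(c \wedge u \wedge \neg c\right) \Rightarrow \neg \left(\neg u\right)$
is always true.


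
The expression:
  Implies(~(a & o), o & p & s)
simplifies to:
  o & (a | p) & (a | s)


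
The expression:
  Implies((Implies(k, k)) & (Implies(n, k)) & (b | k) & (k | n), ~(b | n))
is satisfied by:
  {b: False, k: False, n: False}
  {n: True, b: False, k: False}
  {b: True, n: False, k: False}
  {n: True, b: True, k: False}
  {k: True, n: False, b: False}


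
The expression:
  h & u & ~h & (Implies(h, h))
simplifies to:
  False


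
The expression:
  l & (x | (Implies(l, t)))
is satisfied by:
  {x: True, t: True, l: True}
  {x: True, l: True, t: False}
  {t: True, l: True, x: False}


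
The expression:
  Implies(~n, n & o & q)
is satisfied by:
  {n: True}


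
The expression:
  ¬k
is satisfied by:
  {k: False}


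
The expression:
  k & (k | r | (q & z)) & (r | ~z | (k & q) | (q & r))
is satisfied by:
  {r: True, q: True, k: True, z: False}
  {r: True, k: True, z: False, q: False}
  {q: True, k: True, z: False, r: False}
  {k: True, q: False, z: False, r: False}
  {r: True, z: True, k: True, q: True}
  {r: True, z: True, k: True, q: False}
  {z: True, k: True, q: True, r: False}


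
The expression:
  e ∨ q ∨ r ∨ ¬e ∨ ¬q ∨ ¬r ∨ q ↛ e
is always true.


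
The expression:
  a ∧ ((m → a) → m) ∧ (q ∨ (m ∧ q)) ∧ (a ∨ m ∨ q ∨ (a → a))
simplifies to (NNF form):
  a ∧ m ∧ q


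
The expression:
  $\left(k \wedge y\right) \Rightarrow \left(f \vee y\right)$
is always true.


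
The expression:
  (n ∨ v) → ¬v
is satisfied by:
  {v: False}


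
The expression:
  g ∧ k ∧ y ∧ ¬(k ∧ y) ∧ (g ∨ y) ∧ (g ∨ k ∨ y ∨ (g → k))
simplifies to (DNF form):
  False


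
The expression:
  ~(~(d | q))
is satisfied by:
  {d: True, q: True}
  {d: True, q: False}
  {q: True, d: False}


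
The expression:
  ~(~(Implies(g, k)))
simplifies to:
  k | ~g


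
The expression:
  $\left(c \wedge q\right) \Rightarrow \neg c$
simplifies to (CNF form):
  $\neg c \vee \neg q$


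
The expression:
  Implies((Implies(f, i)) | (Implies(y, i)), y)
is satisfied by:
  {y: True}


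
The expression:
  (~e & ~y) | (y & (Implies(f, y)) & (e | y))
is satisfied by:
  {y: True, e: False}
  {e: False, y: False}
  {e: True, y: True}


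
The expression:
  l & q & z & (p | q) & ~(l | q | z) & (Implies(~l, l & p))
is never true.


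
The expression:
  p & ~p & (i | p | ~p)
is never true.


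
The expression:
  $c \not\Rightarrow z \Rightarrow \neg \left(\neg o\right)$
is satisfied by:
  {o: True, z: True, c: False}
  {o: True, c: False, z: False}
  {z: True, c: False, o: False}
  {z: False, c: False, o: False}
  {o: True, z: True, c: True}
  {o: True, c: True, z: False}
  {z: True, c: True, o: False}


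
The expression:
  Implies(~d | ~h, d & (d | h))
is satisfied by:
  {d: True}


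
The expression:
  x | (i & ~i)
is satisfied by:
  {x: True}


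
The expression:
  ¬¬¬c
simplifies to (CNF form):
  ¬c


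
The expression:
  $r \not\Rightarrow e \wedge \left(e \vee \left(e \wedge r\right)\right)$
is never true.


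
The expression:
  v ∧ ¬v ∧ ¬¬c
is never true.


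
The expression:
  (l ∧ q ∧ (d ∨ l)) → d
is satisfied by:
  {d: True, l: False, q: False}
  {l: False, q: False, d: False}
  {d: True, q: True, l: False}
  {q: True, l: False, d: False}
  {d: True, l: True, q: False}
  {l: True, d: False, q: False}
  {d: True, q: True, l: True}


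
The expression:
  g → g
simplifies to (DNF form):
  True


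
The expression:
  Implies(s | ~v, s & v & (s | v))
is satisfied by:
  {v: True}


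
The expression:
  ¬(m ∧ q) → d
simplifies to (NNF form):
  d ∨ (m ∧ q)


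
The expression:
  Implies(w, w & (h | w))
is always true.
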